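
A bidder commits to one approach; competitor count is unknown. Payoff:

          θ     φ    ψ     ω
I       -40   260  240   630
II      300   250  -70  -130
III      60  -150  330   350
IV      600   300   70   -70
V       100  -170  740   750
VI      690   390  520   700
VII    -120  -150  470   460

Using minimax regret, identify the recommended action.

VI

Column bests: θ=690, φ=390, ψ=740, ω=750.
I regrets: 730, 130, 500, 120 → max 730
II regrets: 390, 140, 810, 880 → max 880
III regrets: 630, 540, 410, 400 → max 630
IV regrets: 90, 90, 670, 820 → max 820
V regrets: 590, 560, 0, 0 → max 590
VI regrets: 0, 0, 220, 50 → max 220
VII regrets: 810, 540, 270, 290 → max 810
Smallest max regret = 220 → VI.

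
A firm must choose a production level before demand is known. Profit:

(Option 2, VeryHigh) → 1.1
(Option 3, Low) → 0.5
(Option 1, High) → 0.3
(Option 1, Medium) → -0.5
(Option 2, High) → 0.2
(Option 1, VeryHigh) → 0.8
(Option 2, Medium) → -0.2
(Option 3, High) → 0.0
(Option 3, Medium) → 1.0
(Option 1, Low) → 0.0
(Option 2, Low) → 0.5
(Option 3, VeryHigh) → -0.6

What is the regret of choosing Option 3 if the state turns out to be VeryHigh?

1.7

Best payoff under VeryHigh is 1.1.
Regret = 1.1 − (-0.6) = 1.7.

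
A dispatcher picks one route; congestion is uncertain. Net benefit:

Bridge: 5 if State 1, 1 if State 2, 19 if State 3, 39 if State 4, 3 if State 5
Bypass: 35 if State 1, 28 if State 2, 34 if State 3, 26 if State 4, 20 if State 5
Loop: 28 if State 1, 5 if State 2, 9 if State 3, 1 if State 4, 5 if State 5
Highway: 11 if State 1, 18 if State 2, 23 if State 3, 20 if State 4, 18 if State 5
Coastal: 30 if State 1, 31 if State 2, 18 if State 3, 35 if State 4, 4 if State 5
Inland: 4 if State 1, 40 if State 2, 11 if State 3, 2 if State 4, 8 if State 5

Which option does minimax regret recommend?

Bypass

Column bests: State 1=35, State 2=40, State 3=34, State 4=39, State 5=20.
Bridge regrets: 30, 39, 15, 0, 17 → max 39
Bypass regrets: 0, 12, 0, 13, 0 → max 13
Loop regrets: 7, 35, 25, 38, 15 → max 38
Highway regrets: 24, 22, 11, 19, 2 → max 24
Coastal regrets: 5, 9, 16, 4, 16 → max 16
Inland regrets: 31, 0, 23, 37, 12 → max 37
Smallest max regret = 13 → Bypass.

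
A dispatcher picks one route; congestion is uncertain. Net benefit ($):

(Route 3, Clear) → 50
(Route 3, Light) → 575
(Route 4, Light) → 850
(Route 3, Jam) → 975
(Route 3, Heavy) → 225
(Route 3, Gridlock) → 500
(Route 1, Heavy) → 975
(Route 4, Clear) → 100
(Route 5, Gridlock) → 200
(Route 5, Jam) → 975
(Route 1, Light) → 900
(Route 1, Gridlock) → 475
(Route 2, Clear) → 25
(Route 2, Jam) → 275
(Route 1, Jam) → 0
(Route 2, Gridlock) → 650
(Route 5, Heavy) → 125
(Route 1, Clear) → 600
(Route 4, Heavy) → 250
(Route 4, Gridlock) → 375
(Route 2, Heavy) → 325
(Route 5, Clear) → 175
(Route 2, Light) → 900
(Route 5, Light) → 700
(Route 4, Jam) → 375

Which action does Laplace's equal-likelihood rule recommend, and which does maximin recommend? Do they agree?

Row averages: Route 1=590, Route 2=435, Route 3=465, Route 4=390, Route 5=435
Highest average = 590 → Route 1.
Row minima: Route 1=0, Route 2=25, Route 3=50, Route 4=100, Route 5=125
Best worst-case = 125 → Route 5.

laplace → Route 1; maximin → Route 5 (disagree)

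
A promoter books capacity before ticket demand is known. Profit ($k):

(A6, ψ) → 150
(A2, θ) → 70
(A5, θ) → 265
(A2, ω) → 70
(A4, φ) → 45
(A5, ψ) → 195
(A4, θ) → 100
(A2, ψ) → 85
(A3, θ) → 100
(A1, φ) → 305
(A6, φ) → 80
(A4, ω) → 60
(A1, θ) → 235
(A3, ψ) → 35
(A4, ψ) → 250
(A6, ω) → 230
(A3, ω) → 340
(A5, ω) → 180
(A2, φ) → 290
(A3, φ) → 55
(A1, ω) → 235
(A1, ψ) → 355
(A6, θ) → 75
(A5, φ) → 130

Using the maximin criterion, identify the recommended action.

Row minima: A1=235, A2=70, A3=35, A4=45, A5=130, A6=75
Best worst-case = 235 → A1.

A1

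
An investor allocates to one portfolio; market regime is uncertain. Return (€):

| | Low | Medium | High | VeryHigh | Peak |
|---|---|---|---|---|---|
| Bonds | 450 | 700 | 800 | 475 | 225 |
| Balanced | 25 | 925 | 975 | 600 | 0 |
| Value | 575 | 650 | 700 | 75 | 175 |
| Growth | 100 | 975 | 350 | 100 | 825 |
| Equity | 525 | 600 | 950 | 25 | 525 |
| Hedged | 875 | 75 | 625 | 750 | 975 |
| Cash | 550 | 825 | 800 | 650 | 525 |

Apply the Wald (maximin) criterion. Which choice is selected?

Cash

Row minima: Bonds=225, Balanced=0, Value=75, Growth=100, Equity=25, Hedged=75, Cash=525
Best worst-case = 525 → Cash.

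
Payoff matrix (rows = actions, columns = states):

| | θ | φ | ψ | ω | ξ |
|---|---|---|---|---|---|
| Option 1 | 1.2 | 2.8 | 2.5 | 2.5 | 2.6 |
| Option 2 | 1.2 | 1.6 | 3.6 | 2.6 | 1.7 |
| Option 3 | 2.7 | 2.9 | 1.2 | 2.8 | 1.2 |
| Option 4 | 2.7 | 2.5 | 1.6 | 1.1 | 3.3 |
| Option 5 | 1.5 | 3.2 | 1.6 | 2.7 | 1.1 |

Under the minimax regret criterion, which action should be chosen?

Column bests: θ=2.7, φ=3.2, ψ=3.6, ω=2.8, ξ=3.3.
Option 1 regrets: 1.5, 0.4, 1.1, 0.3, 0.7 → max 1.5
Option 2 regrets: 1.5, 1.6, 0.0, 0.2, 1.6 → max 1.6
Option 3 regrets: 0.0, 0.3, 2.4, 0.0, 2.1 → max 2.4
Option 4 regrets: 0.0, 0.7, 2.0, 1.7, 0.0 → max 2.0
Option 5 regrets: 1.2, 0.0, 2.0, 0.1, 2.2 → max 2.2
Smallest max regret = 1.5 → Option 1.

Option 1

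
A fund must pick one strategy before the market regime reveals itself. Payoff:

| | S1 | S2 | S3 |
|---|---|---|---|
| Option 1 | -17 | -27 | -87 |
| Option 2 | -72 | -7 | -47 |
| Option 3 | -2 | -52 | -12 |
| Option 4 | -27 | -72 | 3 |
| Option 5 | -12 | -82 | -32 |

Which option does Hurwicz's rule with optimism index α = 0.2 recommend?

Option 3

Option 1: 0.2·(-17) + 0.8·(-87) = -73
Option 2: 0.2·(-7) + 0.8·(-72) = -59
Option 3: 0.2·(-2) + 0.8·(-52) = -42
Option 4: 0.2·3 + 0.8·(-72) = -57
Option 5: 0.2·(-12) + 0.8·(-82) = -68
Highest Hurwicz score = -42 → Option 3.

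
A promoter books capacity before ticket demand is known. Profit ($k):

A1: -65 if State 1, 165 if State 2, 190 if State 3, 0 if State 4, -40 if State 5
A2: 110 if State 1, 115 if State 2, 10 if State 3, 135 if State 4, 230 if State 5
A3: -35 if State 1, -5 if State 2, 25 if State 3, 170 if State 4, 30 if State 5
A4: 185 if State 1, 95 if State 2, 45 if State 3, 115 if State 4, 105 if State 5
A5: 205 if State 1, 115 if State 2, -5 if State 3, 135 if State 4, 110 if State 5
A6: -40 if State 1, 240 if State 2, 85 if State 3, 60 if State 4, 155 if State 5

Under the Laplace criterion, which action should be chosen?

Row averages: A1=50, A2=120, A3=37, A4=109, A5=112, A6=100
Highest average = 120 → A2.

A2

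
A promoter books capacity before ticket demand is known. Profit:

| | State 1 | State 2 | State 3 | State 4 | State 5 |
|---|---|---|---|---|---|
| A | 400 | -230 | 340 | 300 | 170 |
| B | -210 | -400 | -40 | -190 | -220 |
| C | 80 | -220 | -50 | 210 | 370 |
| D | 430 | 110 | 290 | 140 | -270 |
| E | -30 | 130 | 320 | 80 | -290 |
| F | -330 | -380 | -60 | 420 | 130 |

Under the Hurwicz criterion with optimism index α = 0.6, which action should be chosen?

A: 0.6·400 + 0.4·(-230) = 148
B: 0.6·(-40) + 0.4·(-400) = -184
C: 0.6·370 + 0.4·(-220) = 134
D: 0.6·430 + 0.4·(-270) = 150
E: 0.6·320 + 0.4·(-290) = 76
F: 0.6·420 + 0.4·(-380) = 100
Highest Hurwicz score = 150 → D.

D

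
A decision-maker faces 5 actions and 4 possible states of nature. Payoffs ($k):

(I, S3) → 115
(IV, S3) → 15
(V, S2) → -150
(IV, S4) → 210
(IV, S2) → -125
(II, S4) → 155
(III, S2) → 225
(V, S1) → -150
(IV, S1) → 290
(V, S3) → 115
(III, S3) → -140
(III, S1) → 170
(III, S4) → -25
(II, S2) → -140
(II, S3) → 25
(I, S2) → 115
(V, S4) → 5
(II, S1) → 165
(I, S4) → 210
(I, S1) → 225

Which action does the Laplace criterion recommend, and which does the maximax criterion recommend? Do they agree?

Row averages: I=166.25, II=51.25, III=57.5, IV=97.5, V=-45
Highest average = 166.25 → I.
Row maxima: I=225, II=165, III=225, IV=290, V=115
Best best-case = 290 → IV.

laplace → I; maximax → IV (disagree)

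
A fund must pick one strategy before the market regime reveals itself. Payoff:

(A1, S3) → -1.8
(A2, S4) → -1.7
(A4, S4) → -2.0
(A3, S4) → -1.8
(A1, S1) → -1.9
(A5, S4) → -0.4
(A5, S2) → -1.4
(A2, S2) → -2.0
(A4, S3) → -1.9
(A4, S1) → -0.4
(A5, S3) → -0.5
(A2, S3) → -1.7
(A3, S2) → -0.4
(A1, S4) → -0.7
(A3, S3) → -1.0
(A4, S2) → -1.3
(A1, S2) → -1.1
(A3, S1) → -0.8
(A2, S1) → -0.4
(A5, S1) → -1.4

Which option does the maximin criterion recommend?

Row minima: A1=-1.9, A2=-2.0, A3=-1.8, A4=-2.0, A5=-1.4
Best worst-case = -1.4 → A5.

A5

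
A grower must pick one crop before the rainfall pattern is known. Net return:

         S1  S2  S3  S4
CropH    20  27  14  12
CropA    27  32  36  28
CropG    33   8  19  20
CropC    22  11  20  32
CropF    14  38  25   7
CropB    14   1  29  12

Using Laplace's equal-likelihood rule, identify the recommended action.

CropA

Row averages: CropH=18.25, CropA=30.75, CropG=20, CropC=21.25, CropF=21, CropB=14
Highest average = 30.75 → CropA.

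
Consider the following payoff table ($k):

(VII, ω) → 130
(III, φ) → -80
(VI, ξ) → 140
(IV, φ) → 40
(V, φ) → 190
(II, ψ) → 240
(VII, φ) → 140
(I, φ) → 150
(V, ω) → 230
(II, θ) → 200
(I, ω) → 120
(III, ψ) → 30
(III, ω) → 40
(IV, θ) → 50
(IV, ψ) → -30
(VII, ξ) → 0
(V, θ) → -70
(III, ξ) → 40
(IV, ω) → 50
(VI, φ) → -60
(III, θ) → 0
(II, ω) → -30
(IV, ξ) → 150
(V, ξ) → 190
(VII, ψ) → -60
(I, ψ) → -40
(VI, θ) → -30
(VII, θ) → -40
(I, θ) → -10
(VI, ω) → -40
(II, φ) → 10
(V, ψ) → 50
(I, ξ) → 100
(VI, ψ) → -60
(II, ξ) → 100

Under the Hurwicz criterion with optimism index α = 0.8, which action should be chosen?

I: 0.8·150 + 0.2·(-40) = 112
II: 0.8·240 + 0.2·(-30) = 186
III: 0.8·40 + 0.2·(-80) = 16
IV: 0.8·150 + 0.2·(-30) = 114
V: 0.8·230 + 0.2·(-70) = 170
VI: 0.8·140 + 0.2·(-60) = 100
VII: 0.8·140 + 0.2·(-60) = 100
Highest Hurwicz score = 186 → II.

II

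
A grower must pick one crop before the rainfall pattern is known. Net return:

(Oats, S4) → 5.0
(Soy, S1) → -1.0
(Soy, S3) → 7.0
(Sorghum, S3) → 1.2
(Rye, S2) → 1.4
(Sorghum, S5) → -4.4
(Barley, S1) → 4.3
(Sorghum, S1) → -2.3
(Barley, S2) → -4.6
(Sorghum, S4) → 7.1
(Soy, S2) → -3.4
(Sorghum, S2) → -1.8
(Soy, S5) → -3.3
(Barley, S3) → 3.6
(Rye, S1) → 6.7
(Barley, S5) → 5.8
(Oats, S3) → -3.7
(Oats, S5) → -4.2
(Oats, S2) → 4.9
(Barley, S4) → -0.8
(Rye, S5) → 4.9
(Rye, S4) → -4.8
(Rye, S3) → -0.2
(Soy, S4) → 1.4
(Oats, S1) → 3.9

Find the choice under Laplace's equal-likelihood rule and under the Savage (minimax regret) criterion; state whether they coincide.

Row averages: Sorghum=-0.04, Oats=1.18, Rye=1.6, Barley=1.66, Soy=0.14
Highest average = 1.66 → Barley.
Column bests: S1=6.7, S2=4.9, S3=7.0, S4=7.1, S5=5.8.
Sorghum regrets: 9.0, 6.7, 5.8, 0.0, 10.2 → max 10.2
Oats regrets: 2.8, 0.0, 10.7, 2.1, 10.0 → max 10.7
Rye regrets: 0.0, 3.5, 7.2, 11.9, 0.9 → max 11.9
Barley regrets: 2.4, 9.5, 3.4, 7.9, 0.0 → max 9.5
Soy regrets: 7.7, 8.3, 0.0, 5.7, 9.1 → max 9.1
Smallest max regret = 9.1 → Soy.

laplace → Barley; minimax regret → Soy (disagree)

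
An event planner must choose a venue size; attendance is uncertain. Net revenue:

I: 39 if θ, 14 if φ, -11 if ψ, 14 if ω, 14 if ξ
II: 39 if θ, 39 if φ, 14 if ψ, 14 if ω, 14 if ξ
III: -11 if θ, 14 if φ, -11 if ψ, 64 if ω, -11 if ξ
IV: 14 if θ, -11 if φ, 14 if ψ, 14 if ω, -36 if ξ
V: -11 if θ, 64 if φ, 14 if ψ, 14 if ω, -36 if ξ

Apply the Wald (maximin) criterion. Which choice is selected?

II

Row minima: I=-11, II=14, III=-11, IV=-36, V=-36
Best worst-case = 14 → II.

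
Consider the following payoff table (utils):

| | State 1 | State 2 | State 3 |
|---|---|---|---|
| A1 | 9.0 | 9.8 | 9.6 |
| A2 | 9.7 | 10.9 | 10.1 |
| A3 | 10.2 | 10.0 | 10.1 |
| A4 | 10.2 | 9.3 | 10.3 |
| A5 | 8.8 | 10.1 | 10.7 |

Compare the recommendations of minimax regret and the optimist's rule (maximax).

Column bests: State 1=10.2, State 2=10.9, State 3=10.7.
A1 regrets: 1.2, 1.1, 1.1 → max 1.2
A2 regrets: 0.5, 0.0, 0.6 → max 0.6
A3 regrets: 0.0, 0.9, 0.6 → max 0.9
A4 regrets: 0.0, 1.6, 0.4 → max 1.6
A5 regrets: 1.4, 0.8, 0.0 → max 1.4
Smallest max regret = 0.6 → A2.
Row maxima: A1=9.8, A2=10.9, A3=10.2, A4=10.3, A5=10.7
Best best-case = 10.9 → A2.

minimax regret → A2; maximax → A2 (agree)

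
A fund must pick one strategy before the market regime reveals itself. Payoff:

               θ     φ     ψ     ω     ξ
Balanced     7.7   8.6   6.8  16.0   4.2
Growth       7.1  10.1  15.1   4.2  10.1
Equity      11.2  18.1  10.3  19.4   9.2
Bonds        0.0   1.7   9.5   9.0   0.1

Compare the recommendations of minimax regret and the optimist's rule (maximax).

minimax regret → Equity; maximax → Equity (agree)

Column bests: θ=11.2, φ=18.1, ψ=15.1, ω=19.4, ξ=10.1.
Balanced regrets: 3.5, 9.5, 8.3, 3.4, 5.9 → max 9.5
Growth regrets: 4.1, 8.0, 0.0, 15.2, 0.0 → max 15.2
Equity regrets: 0.0, 0.0, 4.8, 0.0, 0.9 → max 4.8
Bonds regrets: 11.2, 16.4, 5.6, 10.4, 10.0 → max 16.4
Smallest max regret = 4.8 → Equity.
Row maxima: Balanced=16.0, Growth=15.1, Equity=19.4, Bonds=9.5
Best best-case = 19.4 → Equity.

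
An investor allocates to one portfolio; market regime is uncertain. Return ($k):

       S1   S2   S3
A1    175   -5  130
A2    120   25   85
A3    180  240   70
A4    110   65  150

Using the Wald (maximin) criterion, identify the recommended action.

Row minima: A1=-5, A2=25, A3=70, A4=65
Best worst-case = 70 → A3.

A3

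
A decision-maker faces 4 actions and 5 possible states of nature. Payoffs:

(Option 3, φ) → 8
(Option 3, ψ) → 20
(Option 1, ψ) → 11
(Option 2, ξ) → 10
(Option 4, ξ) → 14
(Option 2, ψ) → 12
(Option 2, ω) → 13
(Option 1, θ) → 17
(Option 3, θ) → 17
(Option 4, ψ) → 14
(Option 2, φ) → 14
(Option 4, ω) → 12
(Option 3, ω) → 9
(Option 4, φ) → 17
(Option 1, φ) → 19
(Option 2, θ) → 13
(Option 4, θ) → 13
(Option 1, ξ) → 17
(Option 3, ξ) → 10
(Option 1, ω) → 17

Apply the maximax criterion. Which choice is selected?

Row maxima: Option 1=19, Option 2=14, Option 3=20, Option 4=17
Best best-case = 20 → Option 3.

Option 3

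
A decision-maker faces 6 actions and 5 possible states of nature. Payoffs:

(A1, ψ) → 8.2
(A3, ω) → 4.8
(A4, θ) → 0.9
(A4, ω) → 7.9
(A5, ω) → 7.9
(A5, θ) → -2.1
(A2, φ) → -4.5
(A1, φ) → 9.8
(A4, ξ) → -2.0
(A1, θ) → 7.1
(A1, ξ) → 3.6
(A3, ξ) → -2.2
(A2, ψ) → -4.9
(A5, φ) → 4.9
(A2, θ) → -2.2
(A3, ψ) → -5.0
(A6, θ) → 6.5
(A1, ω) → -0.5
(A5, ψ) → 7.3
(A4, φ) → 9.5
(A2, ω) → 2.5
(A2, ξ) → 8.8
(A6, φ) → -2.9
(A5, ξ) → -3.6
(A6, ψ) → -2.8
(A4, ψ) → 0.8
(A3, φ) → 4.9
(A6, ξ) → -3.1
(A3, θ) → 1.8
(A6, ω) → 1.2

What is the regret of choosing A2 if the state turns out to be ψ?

13.1

Best payoff under ψ is 8.2.
Regret = 8.2 − (-4.9) = 13.1.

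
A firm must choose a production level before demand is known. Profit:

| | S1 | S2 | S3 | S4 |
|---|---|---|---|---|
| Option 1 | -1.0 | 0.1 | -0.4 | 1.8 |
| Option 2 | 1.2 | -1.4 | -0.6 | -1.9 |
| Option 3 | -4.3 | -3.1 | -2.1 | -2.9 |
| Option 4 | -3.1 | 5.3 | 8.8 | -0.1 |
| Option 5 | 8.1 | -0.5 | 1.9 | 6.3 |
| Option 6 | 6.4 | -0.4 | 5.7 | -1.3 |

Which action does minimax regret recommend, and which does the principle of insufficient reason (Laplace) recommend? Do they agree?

minimax regret → Option 5; laplace → Option 5 (agree)

Column bests: S1=8.1, S2=5.3, S3=8.8, S4=6.3.
Option 1 regrets: 9.1, 5.2, 9.2, 4.5 → max 9.2
Option 2 regrets: 6.9, 6.7, 9.4, 8.2 → max 9.4
Option 3 regrets: 12.4, 8.4, 10.9, 9.2 → max 12.4
Option 4 regrets: 11.2, 0.0, 0.0, 6.4 → max 11.2
Option 5 regrets: 0.0, 5.8, 6.9, 0.0 → max 6.9
Option 6 regrets: 1.7, 5.7, 3.1, 7.6 → max 7.6
Smallest max regret = 6.9 → Option 5.
Row averages: Option 1=0.125, Option 2=-0.675, Option 3=-3.1, Option 4=2.725, Option 5=3.95, Option 6=2.6
Highest average = 3.95 → Option 5.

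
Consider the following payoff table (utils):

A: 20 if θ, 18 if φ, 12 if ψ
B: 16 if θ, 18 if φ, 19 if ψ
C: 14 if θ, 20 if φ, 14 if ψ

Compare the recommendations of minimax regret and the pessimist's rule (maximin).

Column bests: θ=20, φ=20, ψ=19.
A regrets: 0, 2, 7 → max 7
B regrets: 4, 2, 0 → max 4
C regrets: 6, 0, 5 → max 6
Smallest max regret = 4 → B.
Row minima: A=12, B=16, C=14
Best worst-case = 16 → B.

minimax regret → B; maximin → B (agree)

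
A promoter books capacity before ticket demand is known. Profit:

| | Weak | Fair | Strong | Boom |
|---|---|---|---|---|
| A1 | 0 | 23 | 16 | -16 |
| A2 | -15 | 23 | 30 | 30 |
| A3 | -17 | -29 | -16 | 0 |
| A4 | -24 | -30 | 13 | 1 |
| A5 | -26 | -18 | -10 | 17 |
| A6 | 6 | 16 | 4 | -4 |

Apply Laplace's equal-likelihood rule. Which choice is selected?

Row averages: A1=5.75, A2=17, A3=-15.5, A4=-10, A5=-9.25, A6=5.5
Highest average = 17 → A2.

A2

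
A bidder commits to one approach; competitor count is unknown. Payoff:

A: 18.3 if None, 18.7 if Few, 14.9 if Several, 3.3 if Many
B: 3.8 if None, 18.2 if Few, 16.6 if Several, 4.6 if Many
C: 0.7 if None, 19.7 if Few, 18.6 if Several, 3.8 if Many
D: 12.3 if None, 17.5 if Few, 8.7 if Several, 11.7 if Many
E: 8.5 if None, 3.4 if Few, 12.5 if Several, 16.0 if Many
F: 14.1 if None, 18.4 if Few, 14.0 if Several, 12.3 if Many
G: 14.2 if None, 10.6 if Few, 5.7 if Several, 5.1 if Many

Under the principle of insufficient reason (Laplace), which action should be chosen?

F

Row averages: A=13.8, B=10.8, C=10.7, D=12.55, E=10.1, F=14.7, G=8.9
Highest average = 14.7 → F.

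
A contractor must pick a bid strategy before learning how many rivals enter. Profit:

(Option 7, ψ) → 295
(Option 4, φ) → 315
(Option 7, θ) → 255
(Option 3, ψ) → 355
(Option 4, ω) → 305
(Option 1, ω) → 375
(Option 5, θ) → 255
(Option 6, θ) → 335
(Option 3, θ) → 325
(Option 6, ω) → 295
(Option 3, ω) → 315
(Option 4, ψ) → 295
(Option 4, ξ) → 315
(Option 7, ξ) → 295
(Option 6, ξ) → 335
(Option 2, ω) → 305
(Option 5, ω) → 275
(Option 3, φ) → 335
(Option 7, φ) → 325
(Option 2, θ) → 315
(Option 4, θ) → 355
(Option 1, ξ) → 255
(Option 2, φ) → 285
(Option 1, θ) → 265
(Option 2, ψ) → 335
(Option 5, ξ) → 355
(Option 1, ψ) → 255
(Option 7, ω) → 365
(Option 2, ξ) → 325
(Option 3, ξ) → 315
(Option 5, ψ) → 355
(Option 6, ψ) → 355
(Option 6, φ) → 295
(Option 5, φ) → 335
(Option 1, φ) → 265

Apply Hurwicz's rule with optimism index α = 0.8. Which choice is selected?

Option 1

Option 1: 0.8·375 + 0.2·255 = 351
Option 2: 0.8·335 + 0.2·285 = 325
Option 3: 0.8·355 + 0.2·315 = 347
Option 4: 0.8·355 + 0.2·295 = 343
Option 5: 0.8·355 + 0.2·255 = 335
Option 6: 0.8·355 + 0.2·295 = 343
Option 7: 0.8·365 + 0.2·255 = 343
Highest Hurwicz score = 351 → Option 1.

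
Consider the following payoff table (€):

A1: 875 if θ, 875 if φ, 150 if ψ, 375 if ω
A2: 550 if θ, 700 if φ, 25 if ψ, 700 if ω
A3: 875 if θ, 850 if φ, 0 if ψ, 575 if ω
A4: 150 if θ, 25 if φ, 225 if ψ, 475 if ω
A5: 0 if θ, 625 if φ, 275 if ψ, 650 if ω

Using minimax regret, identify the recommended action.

A3

Column bests: θ=875, φ=875, ψ=275, ω=700.
A1 regrets: 0, 0, 125, 325 → max 325
A2 regrets: 325, 175, 250, 0 → max 325
A3 regrets: 0, 25, 275, 125 → max 275
A4 regrets: 725, 850, 50, 225 → max 850
A5 regrets: 875, 250, 0, 50 → max 875
Smallest max regret = 275 → A3.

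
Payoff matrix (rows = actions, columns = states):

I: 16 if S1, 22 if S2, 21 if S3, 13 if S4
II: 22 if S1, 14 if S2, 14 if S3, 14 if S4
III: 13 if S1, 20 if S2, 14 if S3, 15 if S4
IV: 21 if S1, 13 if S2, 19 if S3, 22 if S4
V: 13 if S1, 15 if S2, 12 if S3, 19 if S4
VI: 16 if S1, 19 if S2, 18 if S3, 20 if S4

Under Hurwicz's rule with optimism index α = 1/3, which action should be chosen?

VI

I: 1/3·22 + 2/3·13 = 16
II: 1/3·22 + 2/3·14 = 50/3
III: 1/3·20 + 2/3·13 = 46/3
IV: 1/3·22 + 2/3·13 = 16
V: 1/3·19 + 2/3·12 = 43/3
VI: 1/3·20 + 2/3·16 = 52/3
Highest Hurwicz score = 52/3 → VI.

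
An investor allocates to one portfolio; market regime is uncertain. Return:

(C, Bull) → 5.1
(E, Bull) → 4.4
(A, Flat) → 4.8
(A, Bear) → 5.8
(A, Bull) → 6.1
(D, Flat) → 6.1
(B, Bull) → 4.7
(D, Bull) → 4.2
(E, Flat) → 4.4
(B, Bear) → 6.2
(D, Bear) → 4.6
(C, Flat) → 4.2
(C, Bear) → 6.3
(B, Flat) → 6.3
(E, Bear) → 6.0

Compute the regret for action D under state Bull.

1.9

Best payoff under Bull is 6.1.
Regret = 6.1 − 4.2 = 1.9.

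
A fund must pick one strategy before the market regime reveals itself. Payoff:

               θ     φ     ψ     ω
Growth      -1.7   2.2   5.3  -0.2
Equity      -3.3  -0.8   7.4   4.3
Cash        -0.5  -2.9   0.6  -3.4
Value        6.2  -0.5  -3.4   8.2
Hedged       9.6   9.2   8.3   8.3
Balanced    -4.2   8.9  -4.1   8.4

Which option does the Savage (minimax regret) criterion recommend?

Hedged

Column bests: θ=9.6, φ=9.2, ψ=8.3, ω=8.4.
Growth regrets: 11.3, 7.0, 3.0, 8.6 → max 11.3
Equity regrets: 12.9, 10.0, 0.9, 4.1 → max 12.9
Cash regrets: 10.1, 12.1, 7.7, 11.8 → max 12.1
Value regrets: 3.4, 9.7, 11.7, 0.2 → max 11.7
Hedged regrets: 0.0, 0.0, 0.0, 0.1 → max 0.1
Balanced regrets: 13.8, 0.3, 12.4, 0.0 → max 13.8
Smallest max regret = 0.1 → Hedged.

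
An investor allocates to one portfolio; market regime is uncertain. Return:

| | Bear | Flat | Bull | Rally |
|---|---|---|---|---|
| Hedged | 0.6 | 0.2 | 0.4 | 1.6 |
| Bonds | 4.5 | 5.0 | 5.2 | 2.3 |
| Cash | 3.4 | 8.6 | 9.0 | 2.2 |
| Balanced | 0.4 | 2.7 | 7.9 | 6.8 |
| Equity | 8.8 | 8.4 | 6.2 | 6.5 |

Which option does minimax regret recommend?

Equity

Column bests: Bear=8.8, Flat=8.6, Bull=9.0, Rally=6.8.
Hedged regrets: 8.2, 8.4, 8.6, 5.2 → max 8.6
Bonds regrets: 4.3, 3.6, 3.8, 4.5 → max 4.5
Cash regrets: 5.4, 0.0, 0.0, 4.6 → max 5.4
Balanced regrets: 8.4, 5.9, 1.1, 0.0 → max 8.4
Equity regrets: 0.0, 0.2, 2.8, 0.3 → max 2.8
Smallest max regret = 2.8 → Equity.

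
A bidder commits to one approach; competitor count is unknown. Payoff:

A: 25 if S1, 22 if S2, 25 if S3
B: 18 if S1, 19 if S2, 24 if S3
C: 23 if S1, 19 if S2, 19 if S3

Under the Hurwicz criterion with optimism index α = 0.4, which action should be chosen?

A: 0.4·25 + 0.6·22 = 23.2
B: 0.4·24 + 0.6·18 = 20.4
C: 0.4·23 + 0.6·19 = 20.6
Highest Hurwicz score = 23.2 → A.

A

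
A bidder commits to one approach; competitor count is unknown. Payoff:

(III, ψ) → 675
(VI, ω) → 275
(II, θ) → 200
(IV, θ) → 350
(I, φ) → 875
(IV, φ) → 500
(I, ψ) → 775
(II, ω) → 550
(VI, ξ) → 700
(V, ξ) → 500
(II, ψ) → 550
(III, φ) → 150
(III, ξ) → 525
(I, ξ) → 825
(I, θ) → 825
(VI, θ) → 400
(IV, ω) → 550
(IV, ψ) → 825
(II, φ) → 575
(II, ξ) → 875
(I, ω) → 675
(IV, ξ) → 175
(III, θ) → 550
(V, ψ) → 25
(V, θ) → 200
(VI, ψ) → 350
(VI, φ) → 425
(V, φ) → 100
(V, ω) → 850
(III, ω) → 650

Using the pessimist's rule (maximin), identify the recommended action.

I

Row minima: I=675, II=200, III=150, IV=175, V=25, VI=275
Best worst-case = 675 → I.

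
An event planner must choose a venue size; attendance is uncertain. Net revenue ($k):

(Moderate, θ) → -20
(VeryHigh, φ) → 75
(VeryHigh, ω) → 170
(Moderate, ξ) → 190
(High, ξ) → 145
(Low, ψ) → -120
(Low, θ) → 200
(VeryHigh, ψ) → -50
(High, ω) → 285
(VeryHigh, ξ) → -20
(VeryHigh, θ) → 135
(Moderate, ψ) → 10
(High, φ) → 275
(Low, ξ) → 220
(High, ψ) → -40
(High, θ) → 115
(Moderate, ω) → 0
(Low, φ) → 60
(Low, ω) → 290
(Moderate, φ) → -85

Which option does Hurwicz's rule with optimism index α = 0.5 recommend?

High

Low: 0.5·290 + 0.5·(-120) = 85
Moderate: 0.5·190 + 0.5·(-85) = 52.5
High: 0.5·285 + 0.5·(-40) = 122.5
VeryHigh: 0.5·170 + 0.5·(-50) = 60
Highest Hurwicz score = 122.5 → High.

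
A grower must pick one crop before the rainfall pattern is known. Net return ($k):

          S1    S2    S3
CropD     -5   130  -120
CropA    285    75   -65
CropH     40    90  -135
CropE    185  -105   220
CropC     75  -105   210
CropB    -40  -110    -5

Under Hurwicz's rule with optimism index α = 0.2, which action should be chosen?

CropD: 0.2·130 + 0.8·(-120) = -70
CropA: 0.2·285 + 0.8·(-65) = 5
CropH: 0.2·90 + 0.8·(-135) = -90
CropE: 0.2·220 + 0.8·(-105) = -40
CropC: 0.2·210 + 0.8·(-105) = -42
CropB: 0.2·(-5) + 0.8·(-110) = -89
Highest Hurwicz score = 5 → CropA.

CropA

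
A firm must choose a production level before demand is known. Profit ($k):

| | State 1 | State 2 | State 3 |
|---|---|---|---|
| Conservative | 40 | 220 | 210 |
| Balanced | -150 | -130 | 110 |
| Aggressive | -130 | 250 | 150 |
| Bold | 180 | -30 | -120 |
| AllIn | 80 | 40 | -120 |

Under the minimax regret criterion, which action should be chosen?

Conservative

Column bests: State 1=180, State 2=250, State 3=210.
Conservative regrets: 140, 30, 0 → max 140
Balanced regrets: 330, 380, 100 → max 380
Aggressive regrets: 310, 0, 60 → max 310
Bold regrets: 0, 280, 330 → max 330
AllIn regrets: 100, 210, 330 → max 330
Smallest max regret = 140 → Conservative.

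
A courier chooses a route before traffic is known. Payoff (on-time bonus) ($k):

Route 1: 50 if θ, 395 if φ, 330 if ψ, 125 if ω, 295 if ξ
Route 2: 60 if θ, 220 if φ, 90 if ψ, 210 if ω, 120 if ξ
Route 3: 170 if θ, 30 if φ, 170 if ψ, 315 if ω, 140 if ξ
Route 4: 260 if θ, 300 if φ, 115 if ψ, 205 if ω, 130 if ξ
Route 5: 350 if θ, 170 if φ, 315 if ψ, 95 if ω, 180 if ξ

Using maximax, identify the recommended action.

Route 1

Row maxima: Route 1=395, Route 2=220, Route 3=315, Route 4=300, Route 5=350
Best best-case = 395 → Route 1.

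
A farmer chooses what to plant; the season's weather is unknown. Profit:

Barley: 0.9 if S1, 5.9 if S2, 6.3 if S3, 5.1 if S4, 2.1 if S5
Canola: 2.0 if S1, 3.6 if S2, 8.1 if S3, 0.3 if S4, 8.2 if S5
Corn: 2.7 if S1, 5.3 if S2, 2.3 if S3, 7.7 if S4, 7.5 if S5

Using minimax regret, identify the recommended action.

Corn

Column bests: S1=2.7, S2=5.9, S3=8.1, S4=7.7, S5=8.2.
Barley regrets: 1.8, 0.0, 1.8, 2.6, 6.1 → max 6.1
Canola regrets: 0.7, 2.3, 0.0, 7.4, 0.0 → max 7.4
Corn regrets: 0.0, 0.6, 5.8, 0.0, 0.7 → max 5.8
Smallest max regret = 5.8 → Corn.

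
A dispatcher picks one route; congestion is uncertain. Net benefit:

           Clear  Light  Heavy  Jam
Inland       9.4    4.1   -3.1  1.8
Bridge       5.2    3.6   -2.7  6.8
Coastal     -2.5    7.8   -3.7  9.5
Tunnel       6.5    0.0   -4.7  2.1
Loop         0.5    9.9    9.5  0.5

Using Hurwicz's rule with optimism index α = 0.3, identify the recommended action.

Loop

Inland: 0.3·9.4 + 0.7·(-3.1) = 0.65
Bridge: 0.3·6.8 + 0.7·(-2.7) = 0.15
Coastal: 0.3·9.5 + 0.7·(-3.7) = 0.26
Tunnel: 0.3·6.5 + 0.7·(-4.7) = -1.34
Loop: 0.3·9.9 + 0.7·0.5 = 3.32
Highest Hurwicz score = 3.32 → Loop.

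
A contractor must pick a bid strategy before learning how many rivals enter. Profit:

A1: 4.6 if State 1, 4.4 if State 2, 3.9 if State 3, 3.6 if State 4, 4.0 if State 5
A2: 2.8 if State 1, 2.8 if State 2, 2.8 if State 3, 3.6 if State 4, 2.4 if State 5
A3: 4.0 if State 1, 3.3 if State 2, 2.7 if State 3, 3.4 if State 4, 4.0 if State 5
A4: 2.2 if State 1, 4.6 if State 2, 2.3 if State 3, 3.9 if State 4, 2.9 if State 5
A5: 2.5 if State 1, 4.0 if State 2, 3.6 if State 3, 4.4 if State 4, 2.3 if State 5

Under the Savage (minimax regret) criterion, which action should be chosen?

A1

Column bests: State 1=4.6, State 2=4.6, State 3=3.9, State 4=4.4, State 5=4.0.
A1 regrets: 0.0, 0.2, 0.0, 0.8, 0.0 → max 0.8
A2 regrets: 1.8, 1.8, 1.1, 0.8, 1.6 → max 1.8
A3 regrets: 0.6, 1.3, 1.2, 1.0, 0.0 → max 1.3
A4 regrets: 2.4, 0.0, 1.6, 0.5, 1.1 → max 2.4
A5 regrets: 2.1, 0.6, 0.3, 0.0, 1.7 → max 2.1
Smallest max regret = 0.8 → A1.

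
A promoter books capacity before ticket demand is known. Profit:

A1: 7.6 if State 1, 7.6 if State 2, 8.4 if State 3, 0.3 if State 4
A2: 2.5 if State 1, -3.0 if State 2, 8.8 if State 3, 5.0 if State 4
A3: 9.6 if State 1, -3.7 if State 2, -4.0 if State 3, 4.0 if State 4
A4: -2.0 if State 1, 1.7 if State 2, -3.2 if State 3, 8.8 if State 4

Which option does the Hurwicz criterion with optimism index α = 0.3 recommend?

A1

A1: 0.3·8.4 + 0.7·0.3 = 2.73
A2: 0.3·8.8 + 0.7·(-3.0) = 0.54
A3: 0.3·9.6 + 0.7·(-4.0) = 0.08
A4: 0.3·8.8 + 0.7·(-3.2) = 0.4
Highest Hurwicz score = 2.73 → A1.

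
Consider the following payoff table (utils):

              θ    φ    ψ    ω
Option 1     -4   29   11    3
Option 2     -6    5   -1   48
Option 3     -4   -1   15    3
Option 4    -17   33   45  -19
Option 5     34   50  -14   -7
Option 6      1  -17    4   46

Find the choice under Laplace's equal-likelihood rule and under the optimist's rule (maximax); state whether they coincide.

Row averages: Option 1=9.75, Option 2=11.5, Option 3=3.25, Option 4=10.5, Option 5=15.75, Option 6=8.5
Highest average = 15.75 → Option 5.
Row maxima: Option 1=29, Option 2=48, Option 3=15, Option 4=45, Option 5=50, Option 6=46
Best best-case = 50 → Option 5.

laplace → Option 5; maximax → Option 5 (agree)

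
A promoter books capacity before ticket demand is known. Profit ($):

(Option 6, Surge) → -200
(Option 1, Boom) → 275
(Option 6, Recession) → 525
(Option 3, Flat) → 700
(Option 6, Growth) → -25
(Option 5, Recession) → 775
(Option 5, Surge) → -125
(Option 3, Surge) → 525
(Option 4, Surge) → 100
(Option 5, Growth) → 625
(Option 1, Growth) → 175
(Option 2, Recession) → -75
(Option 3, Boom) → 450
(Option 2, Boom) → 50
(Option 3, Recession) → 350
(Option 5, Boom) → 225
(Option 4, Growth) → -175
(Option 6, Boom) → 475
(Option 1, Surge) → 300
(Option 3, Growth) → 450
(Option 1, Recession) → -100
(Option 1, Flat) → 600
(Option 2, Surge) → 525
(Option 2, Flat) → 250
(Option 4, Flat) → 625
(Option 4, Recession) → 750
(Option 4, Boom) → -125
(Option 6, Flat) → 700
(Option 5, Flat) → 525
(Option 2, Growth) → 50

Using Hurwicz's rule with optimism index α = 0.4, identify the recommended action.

Option 3

Option 1: 0.4·600 + 0.6·(-100) = 180
Option 2: 0.4·525 + 0.6·(-75) = 165
Option 3: 0.4·700 + 0.6·350 = 490
Option 4: 0.4·750 + 0.6·(-175) = 195
Option 5: 0.4·775 + 0.6·(-125) = 235
Option 6: 0.4·700 + 0.6·(-200) = 160
Highest Hurwicz score = 490 → Option 3.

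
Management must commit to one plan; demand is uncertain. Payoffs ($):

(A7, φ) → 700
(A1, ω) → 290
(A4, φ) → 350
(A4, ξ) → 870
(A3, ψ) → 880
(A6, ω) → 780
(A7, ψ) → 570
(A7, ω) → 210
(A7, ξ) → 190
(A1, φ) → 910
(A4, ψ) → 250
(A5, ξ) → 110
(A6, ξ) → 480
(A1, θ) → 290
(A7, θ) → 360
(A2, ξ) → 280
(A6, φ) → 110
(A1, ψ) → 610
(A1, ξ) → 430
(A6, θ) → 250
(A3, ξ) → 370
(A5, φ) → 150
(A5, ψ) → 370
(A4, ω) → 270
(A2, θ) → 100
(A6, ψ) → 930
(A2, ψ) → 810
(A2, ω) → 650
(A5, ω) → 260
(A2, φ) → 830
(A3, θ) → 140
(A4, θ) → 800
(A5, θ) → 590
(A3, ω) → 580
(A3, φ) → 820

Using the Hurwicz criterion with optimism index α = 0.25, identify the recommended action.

A1

A1: 0.25·910 + 0.75·290 = 445
A2: 0.25·830 + 0.75·100 = 282.5
A3: 0.25·880 + 0.75·140 = 325
A4: 0.25·870 + 0.75·250 = 405
A5: 0.25·590 + 0.75·110 = 230
A6: 0.25·930 + 0.75·110 = 315
A7: 0.25·700 + 0.75·190 = 317.5
Highest Hurwicz score = 445 → A1.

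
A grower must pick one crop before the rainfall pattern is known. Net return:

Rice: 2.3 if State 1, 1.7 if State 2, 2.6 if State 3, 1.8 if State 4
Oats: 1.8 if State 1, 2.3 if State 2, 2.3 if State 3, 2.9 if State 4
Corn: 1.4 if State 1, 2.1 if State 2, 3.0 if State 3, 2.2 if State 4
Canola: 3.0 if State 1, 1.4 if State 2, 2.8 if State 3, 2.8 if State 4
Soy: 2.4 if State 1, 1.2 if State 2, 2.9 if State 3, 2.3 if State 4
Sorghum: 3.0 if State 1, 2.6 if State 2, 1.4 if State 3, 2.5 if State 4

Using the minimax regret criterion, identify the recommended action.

Column bests: State 1=3.0, State 2=2.6, State 3=3.0, State 4=2.9.
Rice regrets: 0.7, 0.9, 0.4, 1.1 → max 1.1
Oats regrets: 1.2, 0.3, 0.7, 0.0 → max 1.2
Corn regrets: 1.6, 0.5, 0.0, 0.7 → max 1.6
Canola regrets: 0.0, 1.2, 0.2, 0.1 → max 1.2
Soy regrets: 0.6, 1.4, 0.1, 0.6 → max 1.4
Sorghum regrets: 0.0, 0.0, 1.6, 0.4 → max 1.6
Smallest max regret = 1.1 → Rice.

Rice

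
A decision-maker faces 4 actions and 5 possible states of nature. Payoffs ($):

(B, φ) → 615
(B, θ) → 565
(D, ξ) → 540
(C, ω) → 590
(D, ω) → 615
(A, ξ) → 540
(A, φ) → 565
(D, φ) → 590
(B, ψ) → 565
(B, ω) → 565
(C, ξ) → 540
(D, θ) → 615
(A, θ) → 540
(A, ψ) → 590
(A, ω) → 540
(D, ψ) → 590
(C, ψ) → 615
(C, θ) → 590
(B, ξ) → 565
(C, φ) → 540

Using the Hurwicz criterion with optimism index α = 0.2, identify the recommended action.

B

A: 0.2·590 + 0.8·540 = 550
B: 0.2·615 + 0.8·565 = 575
C: 0.2·615 + 0.8·540 = 555
D: 0.2·615 + 0.8·540 = 555
Highest Hurwicz score = 575 → B.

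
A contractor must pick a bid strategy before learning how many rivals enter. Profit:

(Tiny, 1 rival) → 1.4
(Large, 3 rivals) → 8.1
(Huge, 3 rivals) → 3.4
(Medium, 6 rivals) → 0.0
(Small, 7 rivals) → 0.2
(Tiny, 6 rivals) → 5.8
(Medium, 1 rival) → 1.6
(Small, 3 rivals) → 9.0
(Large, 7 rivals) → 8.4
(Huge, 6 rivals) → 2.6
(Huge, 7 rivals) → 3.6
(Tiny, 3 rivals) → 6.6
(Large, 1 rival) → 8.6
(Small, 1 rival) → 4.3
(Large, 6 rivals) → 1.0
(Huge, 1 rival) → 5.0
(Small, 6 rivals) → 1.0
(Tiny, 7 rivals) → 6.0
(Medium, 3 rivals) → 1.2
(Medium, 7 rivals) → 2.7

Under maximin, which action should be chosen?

Row minima: Tiny=1.4, Small=0.2, Medium=0.0, Large=1.0, Huge=2.6
Best worst-case = 2.6 → Huge.

Huge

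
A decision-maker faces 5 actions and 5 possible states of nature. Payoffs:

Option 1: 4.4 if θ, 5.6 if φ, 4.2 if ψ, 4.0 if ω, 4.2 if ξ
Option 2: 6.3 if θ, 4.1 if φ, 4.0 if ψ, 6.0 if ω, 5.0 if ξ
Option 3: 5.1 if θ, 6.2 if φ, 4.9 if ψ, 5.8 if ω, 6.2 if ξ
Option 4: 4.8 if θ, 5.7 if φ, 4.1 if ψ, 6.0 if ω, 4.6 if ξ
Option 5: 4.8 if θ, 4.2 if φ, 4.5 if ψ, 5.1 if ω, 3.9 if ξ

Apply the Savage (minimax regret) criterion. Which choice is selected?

Option 3

Column bests: θ=6.3, φ=6.2, ψ=4.9, ω=6.0, ξ=6.2.
Option 1 regrets: 1.9, 0.6, 0.7, 2.0, 2.0 → max 2.0
Option 2 regrets: 0.0, 2.1, 0.9, 0.0, 1.2 → max 2.1
Option 3 regrets: 1.2, 0.0, 0.0, 0.2, 0.0 → max 1.2
Option 4 regrets: 1.5, 0.5, 0.8, 0.0, 1.6 → max 1.6
Option 5 regrets: 1.5, 2.0, 0.4, 0.9, 2.3 → max 2.3
Smallest max regret = 1.2 → Option 3.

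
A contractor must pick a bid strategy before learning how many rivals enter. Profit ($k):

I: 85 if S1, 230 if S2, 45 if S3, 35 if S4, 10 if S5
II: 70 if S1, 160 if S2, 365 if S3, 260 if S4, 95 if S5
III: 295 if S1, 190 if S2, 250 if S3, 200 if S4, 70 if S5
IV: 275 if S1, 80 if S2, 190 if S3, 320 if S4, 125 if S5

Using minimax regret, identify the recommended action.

Column bests: S1=295, S2=230, S3=365, S4=320, S5=125.
I regrets: 210, 0, 320, 285, 115 → max 320
II regrets: 225, 70, 0, 60, 30 → max 225
III regrets: 0, 40, 115, 120, 55 → max 120
IV regrets: 20, 150, 175, 0, 0 → max 175
Smallest max regret = 120 → III.

III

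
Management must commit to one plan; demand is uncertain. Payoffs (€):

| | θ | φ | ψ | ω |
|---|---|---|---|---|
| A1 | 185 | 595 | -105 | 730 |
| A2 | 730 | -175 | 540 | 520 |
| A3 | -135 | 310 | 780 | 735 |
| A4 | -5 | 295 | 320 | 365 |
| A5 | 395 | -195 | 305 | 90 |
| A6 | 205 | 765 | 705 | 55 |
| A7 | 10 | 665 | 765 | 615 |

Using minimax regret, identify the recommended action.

Column bests: θ=730, φ=765, ψ=780, ω=735.
A1 regrets: 545, 170, 885, 5 → max 885
A2 regrets: 0, 940, 240, 215 → max 940
A3 regrets: 865, 455, 0, 0 → max 865
A4 regrets: 735, 470, 460, 370 → max 735
A5 regrets: 335, 960, 475, 645 → max 960
A6 regrets: 525, 0, 75, 680 → max 680
A7 regrets: 720, 100, 15, 120 → max 720
Smallest max regret = 680 → A6.

A6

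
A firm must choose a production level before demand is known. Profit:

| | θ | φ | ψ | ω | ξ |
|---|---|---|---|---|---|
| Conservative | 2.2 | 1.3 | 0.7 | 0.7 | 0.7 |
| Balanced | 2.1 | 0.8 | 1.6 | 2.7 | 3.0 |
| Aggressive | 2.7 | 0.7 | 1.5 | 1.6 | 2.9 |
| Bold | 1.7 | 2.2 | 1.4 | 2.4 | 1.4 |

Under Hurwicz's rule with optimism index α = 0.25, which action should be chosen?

Conservative: 0.25·2.2 + 0.75·0.7 = 1.075
Balanced: 0.25·3.0 + 0.75·0.8 = 1.35
Aggressive: 0.25·2.9 + 0.75·0.7 = 1.25
Bold: 0.25·2.4 + 0.75·1.4 = 1.65
Highest Hurwicz score = 1.65 → Bold.

Bold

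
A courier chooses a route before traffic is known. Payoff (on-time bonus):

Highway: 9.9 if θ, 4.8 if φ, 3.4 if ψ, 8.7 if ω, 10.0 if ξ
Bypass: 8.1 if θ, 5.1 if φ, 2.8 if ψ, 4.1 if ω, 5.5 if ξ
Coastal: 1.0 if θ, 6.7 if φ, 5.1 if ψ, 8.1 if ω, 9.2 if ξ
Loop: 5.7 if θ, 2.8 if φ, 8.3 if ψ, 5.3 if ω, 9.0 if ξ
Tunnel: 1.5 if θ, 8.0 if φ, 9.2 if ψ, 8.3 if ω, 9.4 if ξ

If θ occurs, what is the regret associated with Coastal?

Best payoff under θ is 9.9.
Regret = 9.9 − 1.0 = 8.9.

8.9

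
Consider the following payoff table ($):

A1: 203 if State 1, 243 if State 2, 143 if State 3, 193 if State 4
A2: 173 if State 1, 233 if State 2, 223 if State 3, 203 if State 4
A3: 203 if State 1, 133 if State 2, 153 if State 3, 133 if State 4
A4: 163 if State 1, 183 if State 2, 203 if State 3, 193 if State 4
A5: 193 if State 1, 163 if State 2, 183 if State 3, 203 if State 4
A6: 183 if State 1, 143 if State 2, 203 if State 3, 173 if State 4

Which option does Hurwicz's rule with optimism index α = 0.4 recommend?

A1: 0.4·243 + 0.6·143 = 183
A2: 0.4·233 + 0.6·173 = 197
A3: 0.4·203 + 0.6·133 = 161
A4: 0.4·203 + 0.6·163 = 179
A5: 0.4·203 + 0.6·163 = 179
A6: 0.4·203 + 0.6·143 = 167
Highest Hurwicz score = 197 → A2.

A2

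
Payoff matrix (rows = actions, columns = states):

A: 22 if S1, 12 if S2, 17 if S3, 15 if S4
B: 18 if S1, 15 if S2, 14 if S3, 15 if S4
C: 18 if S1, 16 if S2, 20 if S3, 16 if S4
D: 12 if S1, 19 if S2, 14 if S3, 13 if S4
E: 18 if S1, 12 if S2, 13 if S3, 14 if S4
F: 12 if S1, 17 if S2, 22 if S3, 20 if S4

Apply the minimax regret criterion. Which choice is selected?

Column bests: S1=22, S2=19, S3=22, S4=20.
A regrets: 0, 7, 5, 5 → max 7
B regrets: 4, 4, 8, 5 → max 8
C regrets: 4, 3, 2, 4 → max 4
D regrets: 10, 0, 8, 7 → max 10
E regrets: 4, 7, 9, 6 → max 9
F regrets: 10, 2, 0, 0 → max 10
Smallest max regret = 4 → C.

C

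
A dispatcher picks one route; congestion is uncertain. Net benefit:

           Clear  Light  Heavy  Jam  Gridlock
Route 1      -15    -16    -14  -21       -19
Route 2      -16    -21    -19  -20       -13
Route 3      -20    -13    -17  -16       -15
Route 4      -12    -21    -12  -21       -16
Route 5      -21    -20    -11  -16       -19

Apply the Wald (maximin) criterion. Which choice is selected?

Route 3

Row minima: Route 1=-21, Route 2=-21, Route 3=-20, Route 4=-21, Route 5=-21
Best worst-case = -20 → Route 3.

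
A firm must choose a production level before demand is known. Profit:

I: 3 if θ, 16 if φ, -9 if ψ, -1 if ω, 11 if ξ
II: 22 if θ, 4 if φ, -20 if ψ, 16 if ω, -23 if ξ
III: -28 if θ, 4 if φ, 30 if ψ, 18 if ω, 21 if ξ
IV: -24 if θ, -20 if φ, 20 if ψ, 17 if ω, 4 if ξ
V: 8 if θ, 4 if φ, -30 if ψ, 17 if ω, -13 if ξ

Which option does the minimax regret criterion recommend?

Column bests: θ=22, φ=16, ψ=30, ω=18, ξ=21.
I regrets: 19, 0, 39, 19, 10 → max 39
II regrets: 0, 12, 50, 2, 44 → max 50
III regrets: 50, 12, 0, 0, 0 → max 50
IV regrets: 46, 36, 10, 1, 17 → max 46
V regrets: 14, 12, 60, 1, 34 → max 60
Smallest max regret = 39 → I.

I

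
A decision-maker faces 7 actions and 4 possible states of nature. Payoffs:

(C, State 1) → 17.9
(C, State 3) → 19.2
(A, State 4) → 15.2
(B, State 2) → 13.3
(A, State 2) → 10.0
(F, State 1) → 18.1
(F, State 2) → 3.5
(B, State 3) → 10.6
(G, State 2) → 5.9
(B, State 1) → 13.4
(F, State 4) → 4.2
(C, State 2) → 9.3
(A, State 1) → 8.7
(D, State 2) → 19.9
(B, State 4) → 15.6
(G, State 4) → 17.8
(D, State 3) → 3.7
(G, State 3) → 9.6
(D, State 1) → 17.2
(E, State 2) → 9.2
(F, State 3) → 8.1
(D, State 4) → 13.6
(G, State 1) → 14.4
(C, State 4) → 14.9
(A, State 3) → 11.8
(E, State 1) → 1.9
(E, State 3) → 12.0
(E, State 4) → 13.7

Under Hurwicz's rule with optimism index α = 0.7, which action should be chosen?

A: 0.7·15.2 + 0.3·8.7 = 13.25
B: 0.7·15.6 + 0.3·10.6 = 14.1
C: 0.7·19.2 + 0.3·9.3 = 16.23
D: 0.7·19.9 + 0.3·3.7 = 15.04
E: 0.7·13.7 + 0.3·1.9 = 10.16
F: 0.7·18.1 + 0.3·3.5 = 13.72
G: 0.7·17.8 + 0.3·5.9 = 14.23
Highest Hurwicz score = 16.23 → C.

C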